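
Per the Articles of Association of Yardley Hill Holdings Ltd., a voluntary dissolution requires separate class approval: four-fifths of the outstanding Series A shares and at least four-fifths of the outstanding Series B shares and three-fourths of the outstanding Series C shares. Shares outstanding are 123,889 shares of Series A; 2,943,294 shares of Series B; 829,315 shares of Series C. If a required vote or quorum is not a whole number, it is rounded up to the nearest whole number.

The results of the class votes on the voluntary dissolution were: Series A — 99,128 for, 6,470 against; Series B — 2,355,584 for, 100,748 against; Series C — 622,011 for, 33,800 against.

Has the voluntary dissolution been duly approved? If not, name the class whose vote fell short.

Series A: 4/5 of 123889 = 99111.20, rounded up to 99112; 99,112 required, 99,128 in favor — approved.
Series B: 4/5 of 2943294 = 2354635.20, rounded up to 2354636; 2,354,636 required, 2,355,584 in favor — approved.
Series C: 3/4 of 829315 = 621986.25, rounded up to 621987; 621,987 required, 622,011 in favor — approved.

Approved — every class gave the required vote.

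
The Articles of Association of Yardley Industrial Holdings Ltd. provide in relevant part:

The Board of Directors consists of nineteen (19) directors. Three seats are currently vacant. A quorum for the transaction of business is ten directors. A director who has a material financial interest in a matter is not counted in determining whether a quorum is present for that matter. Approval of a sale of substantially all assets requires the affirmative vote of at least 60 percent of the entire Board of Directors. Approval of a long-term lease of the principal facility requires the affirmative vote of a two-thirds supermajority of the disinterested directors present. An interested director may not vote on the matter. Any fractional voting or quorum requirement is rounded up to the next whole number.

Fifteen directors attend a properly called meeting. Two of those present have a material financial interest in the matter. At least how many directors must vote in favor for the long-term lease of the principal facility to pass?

The long-term lease of the principal facility requires two-thirds of the disinterested directors present (15 − 2 = 13).
2/3 of 13 = 8.67, rounded up to 9.

9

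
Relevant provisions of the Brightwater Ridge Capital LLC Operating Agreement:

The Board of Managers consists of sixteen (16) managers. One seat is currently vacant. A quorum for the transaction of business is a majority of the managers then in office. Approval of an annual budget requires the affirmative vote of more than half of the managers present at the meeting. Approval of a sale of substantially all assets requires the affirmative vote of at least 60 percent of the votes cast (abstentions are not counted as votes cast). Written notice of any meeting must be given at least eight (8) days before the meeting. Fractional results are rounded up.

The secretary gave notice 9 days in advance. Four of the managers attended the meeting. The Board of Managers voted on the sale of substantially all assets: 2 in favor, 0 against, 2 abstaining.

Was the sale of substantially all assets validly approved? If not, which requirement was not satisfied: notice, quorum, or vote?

Notice: 9 days given; 8 required (9 ≥ 8). Satisfied.
Quorum: 4 present; quorum is 8. Not satisfied.
Vote: the sale of substantially all assets requires three-fifths of the votes cast (4 present − 2 abstaining = 2). 3/5 of 2 = 1.20, rounded up to 2, so 2 affirmative votes are needed; 2 voted in favor. Satisfied. (Moot — without a quorum no business can be validly transacted.)

Invalid — quorum requirement not satisfied.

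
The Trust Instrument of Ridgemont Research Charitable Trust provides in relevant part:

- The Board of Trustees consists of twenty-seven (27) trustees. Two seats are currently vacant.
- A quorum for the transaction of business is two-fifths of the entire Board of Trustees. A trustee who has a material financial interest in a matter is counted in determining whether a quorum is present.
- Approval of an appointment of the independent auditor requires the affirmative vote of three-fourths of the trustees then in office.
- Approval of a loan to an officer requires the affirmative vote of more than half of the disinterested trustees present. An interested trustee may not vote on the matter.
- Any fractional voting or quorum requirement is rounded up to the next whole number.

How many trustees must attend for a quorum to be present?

2/5 of 27 = 10.80, rounded up to 11.

11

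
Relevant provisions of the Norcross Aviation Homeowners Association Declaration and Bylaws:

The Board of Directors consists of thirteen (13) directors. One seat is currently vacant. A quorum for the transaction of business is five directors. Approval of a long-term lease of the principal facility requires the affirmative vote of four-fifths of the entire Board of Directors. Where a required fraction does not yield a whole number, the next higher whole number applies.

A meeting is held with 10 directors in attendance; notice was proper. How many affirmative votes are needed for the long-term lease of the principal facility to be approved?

11

The long-term lease of the principal facility requires four-fifths of the entire Board of Directors (13).
4/5 of 13 = 10.40, rounded up to 11.
(Only 10 can vote, so the long-term lease of the principal facility cannot pass at this meeting, but the required vote is still 11.)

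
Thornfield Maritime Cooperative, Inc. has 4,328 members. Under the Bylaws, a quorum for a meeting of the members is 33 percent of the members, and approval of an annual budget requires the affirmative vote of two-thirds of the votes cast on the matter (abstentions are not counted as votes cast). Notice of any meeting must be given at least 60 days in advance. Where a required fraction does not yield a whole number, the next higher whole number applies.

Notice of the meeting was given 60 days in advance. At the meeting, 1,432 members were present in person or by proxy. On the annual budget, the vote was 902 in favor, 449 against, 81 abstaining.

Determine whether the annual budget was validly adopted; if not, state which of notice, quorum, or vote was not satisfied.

Valid — all requirements satisfied.

Notice: 60 days given; 60 required. Satisfied.
Quorum: 33% of 4,328 = 1,428.24, rounded up to 1,429; 1,432 present. Satisfied.
Vote: requires two-thirds of the votes cast (1,432 − 81 abstaining = 1,351); 2/3 of 1351 = 900.67, rounded up to 901, so 901 needed; 902 in favor. Satisfied.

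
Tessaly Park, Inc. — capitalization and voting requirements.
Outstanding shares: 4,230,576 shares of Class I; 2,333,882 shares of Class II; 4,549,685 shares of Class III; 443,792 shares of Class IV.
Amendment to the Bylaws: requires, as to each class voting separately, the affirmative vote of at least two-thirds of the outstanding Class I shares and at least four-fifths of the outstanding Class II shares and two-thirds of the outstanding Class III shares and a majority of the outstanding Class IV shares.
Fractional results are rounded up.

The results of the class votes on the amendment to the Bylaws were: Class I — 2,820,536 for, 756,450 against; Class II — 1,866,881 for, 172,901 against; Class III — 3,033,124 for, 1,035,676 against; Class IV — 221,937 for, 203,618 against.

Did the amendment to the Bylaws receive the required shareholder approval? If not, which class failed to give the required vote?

Not approved — the Class II shares did not give the required vote.

Class I: 2/3 of 4230576 = 2820384; 2,820,384 required, 2,820,536 in favor — approved.
Class II: 4/5 of 2333882 = 1867105.60, rounded up to 1867106; 1,867,106 required, 1,866,881 in favor — not approved.
Class III: 2/3 of 4549685 = 3033123.33, rounded up to 3033124; 3,033,124 required, 3,033,124 in favor — approved.
Class IV: a majority of 443792 is 221897; 221,897 required, 221,937 in favor — approved.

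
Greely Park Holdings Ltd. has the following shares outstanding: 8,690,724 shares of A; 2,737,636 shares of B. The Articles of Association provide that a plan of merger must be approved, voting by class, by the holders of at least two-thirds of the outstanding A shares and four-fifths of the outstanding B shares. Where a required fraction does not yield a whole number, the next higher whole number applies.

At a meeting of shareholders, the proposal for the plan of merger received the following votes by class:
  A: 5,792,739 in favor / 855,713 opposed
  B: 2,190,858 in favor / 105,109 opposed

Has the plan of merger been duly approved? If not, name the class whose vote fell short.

A: 2/3 of 8690724 = 5793816; 5,793,816 required, 5,792,739 in favor — not approved.
B: 4/5 of 2737636 = 2190108.80, rounded up to 2190109; 2,190,109 required, 2,190,858 in favor — approved.

Not approved — the A shares did not give the required vote.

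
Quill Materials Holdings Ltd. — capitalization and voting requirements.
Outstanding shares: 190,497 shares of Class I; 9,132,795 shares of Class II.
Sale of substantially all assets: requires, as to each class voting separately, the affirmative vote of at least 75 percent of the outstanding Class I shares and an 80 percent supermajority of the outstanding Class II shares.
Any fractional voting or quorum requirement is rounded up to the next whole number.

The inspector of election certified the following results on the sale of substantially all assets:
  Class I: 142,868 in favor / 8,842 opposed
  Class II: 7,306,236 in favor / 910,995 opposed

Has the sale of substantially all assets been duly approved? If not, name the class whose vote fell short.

Not approved — the Class I shares did not give the required vote.

Class I: 3/4 of 190497 = 142872.75, rounded up to 142873; 142,873 required, 142,868 in favor — not approved.
Class II: 4/5 of 9132795 = 7306236; 7,306,236 required, 7,306,236 in favor — approved.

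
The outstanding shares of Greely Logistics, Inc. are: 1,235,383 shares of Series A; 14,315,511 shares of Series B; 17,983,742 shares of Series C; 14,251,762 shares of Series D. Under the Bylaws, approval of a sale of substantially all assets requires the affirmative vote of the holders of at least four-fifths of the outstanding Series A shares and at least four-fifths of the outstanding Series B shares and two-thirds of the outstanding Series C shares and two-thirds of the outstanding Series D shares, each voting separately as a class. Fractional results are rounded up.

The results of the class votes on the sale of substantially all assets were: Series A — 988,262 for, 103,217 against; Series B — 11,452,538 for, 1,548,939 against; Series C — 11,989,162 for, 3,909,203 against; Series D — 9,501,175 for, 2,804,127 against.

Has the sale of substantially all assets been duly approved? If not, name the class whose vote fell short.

Series A: 4/5 of 1235383 = 988306.40, rounded up to 988307; 988,307 required, 988,262 in favor — not approved.
Series B: 4/5 of 14315511 = 11452408.80, rounded up to 11452409; 11,452,409 required, 11,452,538 in favor — approved.
Series C: 2/3 of 17983742 = 11989161.33, rounded up to 11989162; 11,989,162 required, 11,989,162 in favor — approved.
Series D: 2/3 of 14251762 = 9501174.67, rounded up to 9501175; 9,501,175 required, 9,501,175 in favor — approved.

Not approved — the Series A shares did not give the required vote.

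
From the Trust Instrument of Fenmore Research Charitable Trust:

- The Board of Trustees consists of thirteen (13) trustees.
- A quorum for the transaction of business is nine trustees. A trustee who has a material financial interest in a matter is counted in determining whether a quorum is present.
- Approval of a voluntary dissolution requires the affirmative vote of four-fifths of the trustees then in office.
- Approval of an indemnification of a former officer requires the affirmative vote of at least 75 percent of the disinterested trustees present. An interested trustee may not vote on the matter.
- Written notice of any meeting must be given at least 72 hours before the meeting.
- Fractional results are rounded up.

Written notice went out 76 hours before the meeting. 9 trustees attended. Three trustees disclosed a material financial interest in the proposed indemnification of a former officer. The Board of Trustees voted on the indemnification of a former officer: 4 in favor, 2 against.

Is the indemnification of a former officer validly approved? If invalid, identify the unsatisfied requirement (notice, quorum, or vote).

Invalid — vote requirement not satisfied.

Notice: 76 hours given; 72 required (76 ≥ 72). Satisfied.
Quorum: 9 present (interested trustees count toward quorum); quorum is 9. Satisfied.
Vote: the indemnification of a former officer requires three-fourths of the disinterested trustees present (9 − 3 = 6). 3/4 of 6 = 4.50, rounded up to 5, so 5 affirmative votes are needed; 4 voted in favor. Not satisfied.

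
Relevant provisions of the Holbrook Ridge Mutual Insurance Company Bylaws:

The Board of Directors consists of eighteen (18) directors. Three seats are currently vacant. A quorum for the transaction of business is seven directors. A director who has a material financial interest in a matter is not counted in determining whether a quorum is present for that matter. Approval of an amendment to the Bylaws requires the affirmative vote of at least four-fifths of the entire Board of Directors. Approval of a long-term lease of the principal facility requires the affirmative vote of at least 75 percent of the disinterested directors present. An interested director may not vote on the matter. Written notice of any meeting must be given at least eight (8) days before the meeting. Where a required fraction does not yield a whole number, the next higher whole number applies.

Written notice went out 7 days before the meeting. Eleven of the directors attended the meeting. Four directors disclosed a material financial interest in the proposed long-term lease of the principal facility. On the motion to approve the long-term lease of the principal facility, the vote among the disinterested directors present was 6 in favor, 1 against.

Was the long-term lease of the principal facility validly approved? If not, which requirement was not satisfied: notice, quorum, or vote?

Invalid — notice requirement not satisfied.

Notice: 7 days given; 8 required (7 < 8). Not satisfied.
Quorum: 11 present, but the 4 interested directors do not count, leaving 7. Quorum is 7. Satisfied.
Vote: the long-term lease of the principal facility requires three-fourths of the disinterested directors present (11 − 4 = 7). 3/4 of 7 = 5.25, rounded up to 6, so 6 affirmative votes are needed; 6 voted in favor. Satisfied.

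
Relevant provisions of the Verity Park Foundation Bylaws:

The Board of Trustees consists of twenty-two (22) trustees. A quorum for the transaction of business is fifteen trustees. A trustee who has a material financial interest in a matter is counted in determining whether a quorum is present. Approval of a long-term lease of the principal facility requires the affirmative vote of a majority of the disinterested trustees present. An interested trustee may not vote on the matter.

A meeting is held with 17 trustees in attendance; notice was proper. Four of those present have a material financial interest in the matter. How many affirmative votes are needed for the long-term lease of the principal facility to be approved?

7

The long-term lease of the principal facility requires a majority of the disinterested trustees present (17 − 4 = 13).
A majority of 13 is 7.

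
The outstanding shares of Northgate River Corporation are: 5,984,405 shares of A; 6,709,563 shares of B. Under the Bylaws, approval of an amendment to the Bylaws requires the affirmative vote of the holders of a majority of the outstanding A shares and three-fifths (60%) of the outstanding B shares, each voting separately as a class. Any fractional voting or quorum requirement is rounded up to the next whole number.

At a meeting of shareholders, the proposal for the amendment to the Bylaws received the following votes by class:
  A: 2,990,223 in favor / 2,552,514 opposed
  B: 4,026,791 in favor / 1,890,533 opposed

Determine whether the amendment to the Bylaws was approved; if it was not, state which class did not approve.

A: a majority of 5984405 is 2992203; 2,992,203 required, 2,990,223 in favor — not approved.
B: 3/5 of 6709563 = 4025737.80, rounded up to 4025738; 4,025,738 required, 4,026,791 in favor — approved.

Not approved — the A shares did not give the required vote.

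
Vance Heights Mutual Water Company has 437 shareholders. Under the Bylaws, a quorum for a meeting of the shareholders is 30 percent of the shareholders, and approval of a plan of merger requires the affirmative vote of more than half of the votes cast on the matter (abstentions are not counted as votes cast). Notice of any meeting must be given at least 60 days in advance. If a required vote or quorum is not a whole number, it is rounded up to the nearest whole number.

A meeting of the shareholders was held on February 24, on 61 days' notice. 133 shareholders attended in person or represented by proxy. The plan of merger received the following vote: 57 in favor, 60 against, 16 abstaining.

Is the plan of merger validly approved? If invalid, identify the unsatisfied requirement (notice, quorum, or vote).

Notice: 61 days given; 60 required. Satisfied.
Quorum: 30% of 437 = 131.10, rounded up to 132; 133 present. Satisfied.
Vote: requires a majority of the votes cast (133 − 16 abstaining = 117); a majority of 117 is 59, so 59 needed; 57 in favor. Not satisfied.

Invalid — vote requirement not satisfied.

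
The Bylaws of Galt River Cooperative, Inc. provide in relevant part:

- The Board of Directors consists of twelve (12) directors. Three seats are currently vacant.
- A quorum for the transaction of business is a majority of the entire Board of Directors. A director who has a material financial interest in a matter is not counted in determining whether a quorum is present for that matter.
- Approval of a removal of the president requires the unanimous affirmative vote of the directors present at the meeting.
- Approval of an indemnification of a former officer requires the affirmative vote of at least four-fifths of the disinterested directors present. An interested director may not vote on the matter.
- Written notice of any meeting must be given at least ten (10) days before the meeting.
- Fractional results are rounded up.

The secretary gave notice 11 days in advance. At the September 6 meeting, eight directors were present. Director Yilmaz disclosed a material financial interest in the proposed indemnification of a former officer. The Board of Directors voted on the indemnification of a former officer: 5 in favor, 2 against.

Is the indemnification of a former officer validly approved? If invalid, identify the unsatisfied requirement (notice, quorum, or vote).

Invalid — vote requirement not satisfied.

Notice: 11 days given; 10 required (11 ≥ 10). Satisfied.
Quorum: 8 present, but the 1 interested director does not count, leaving 7. Quorum is 7. Satisfied.
Vote: the indemnification of a former officer requires four-fifths of the disinterested directors present (8 − 1 = 7). 4/5 of 7 = 5.60, rounded up to 6, so 6 affirmative votes are needed; 5 voted in favor. Not satisfied.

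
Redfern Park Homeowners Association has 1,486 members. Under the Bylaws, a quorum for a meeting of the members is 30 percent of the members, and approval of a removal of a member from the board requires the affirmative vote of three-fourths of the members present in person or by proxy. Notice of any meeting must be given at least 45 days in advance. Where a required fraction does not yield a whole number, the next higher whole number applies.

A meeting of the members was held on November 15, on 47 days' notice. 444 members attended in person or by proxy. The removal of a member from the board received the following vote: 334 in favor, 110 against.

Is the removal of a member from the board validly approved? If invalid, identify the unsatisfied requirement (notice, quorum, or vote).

Invalid — quorum requirement not satisfied.

Notice: 47 days given; 45 required. Satisfied.
Quorum: 30% of 1,486 = 445.80, rounded up to 446; 444 present. Not satisfied.
Vote: requires three-fourths of those present (444); 3/4 of 444 = 333, so 333 needed; 334 in favor. Satisfied.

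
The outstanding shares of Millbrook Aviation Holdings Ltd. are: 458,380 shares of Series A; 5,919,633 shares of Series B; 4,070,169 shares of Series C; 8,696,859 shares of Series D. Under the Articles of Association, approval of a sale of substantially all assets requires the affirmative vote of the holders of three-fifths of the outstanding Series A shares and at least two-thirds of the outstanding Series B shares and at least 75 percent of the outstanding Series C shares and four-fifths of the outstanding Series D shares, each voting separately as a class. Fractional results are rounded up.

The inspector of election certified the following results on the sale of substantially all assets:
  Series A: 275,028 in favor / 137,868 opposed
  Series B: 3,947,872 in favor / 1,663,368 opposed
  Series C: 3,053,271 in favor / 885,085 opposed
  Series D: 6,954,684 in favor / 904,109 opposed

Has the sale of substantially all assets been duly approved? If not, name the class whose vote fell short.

Series A: 3/5 of 458380 = 275028; 275,028 required, 275,028 in favor — approved.
Series B: 2/3 of 5919633 = 3946422; 3,946,422 required, 3,947,872 in favor — approved.
Series C: 3/4 of 4070169 = 3052626.75, rounded up to 3052627; 3,052,627 required, 3,053,271 in favor — approved.
Series D: 4/5 of 8696859 = 6957487.20, rounded up to 6957488; 6,957,488 required, 6,954,684 in favor — not approved.

Not approved — the Series D shares did not give the required vote.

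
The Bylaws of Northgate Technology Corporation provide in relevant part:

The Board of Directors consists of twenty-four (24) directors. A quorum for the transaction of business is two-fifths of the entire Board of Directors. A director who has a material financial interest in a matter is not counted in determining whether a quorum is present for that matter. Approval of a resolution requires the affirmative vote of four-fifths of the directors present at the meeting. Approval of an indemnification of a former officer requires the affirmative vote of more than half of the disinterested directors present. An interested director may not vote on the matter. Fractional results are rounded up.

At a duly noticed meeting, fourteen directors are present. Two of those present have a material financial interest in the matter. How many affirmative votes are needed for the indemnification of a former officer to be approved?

The indemnification of a former officer requires a majority of the disinterested directors present (14 − 2 = 12).
A majority of 12 is 7.

7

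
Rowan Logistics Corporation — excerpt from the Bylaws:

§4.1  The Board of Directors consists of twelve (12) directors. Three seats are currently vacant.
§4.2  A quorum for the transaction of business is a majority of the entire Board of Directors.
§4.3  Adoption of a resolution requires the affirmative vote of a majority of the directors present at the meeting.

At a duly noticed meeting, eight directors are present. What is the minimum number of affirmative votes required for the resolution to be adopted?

The resolution requires a majority of the directors present (8).
A majority of 8 is 5.

5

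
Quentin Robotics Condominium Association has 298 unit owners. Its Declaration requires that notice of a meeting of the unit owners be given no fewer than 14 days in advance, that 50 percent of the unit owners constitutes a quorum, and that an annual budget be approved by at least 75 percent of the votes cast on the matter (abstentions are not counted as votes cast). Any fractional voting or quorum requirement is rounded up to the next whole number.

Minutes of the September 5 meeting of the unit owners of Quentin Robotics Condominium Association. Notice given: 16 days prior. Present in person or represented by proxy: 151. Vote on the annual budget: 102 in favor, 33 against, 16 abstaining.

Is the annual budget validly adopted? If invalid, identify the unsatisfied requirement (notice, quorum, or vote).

Valid — all requirements satisfied.

Notice: 16 days given; 14 required. Satisfied.
Quorum: 50% of 298 = 149; 151 present. Satisfied.
Vote: requires three-fourths of the votes cast (151 − 16 abstaining = 135); 3/4 of 135 = 101.25, rounded up to 102, so 102 needed; 102 in favor. Satisfied.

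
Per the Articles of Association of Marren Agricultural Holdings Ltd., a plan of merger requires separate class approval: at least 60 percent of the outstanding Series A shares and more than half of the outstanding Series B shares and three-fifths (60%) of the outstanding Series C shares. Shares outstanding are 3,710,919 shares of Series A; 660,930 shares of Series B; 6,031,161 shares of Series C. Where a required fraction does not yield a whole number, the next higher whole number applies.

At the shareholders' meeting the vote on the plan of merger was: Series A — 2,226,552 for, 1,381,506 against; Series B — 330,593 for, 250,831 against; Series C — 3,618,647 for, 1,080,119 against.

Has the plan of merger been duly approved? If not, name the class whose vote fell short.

Not approved — the Series C shares did not give the required vote.

Series A: 3/5 of 3710919 = 2226551.40, rounded up to 2226552; 2,226,552 required, 2,226,552 in favor — approved.
Series B: a majority of 660930 is 330466; 330,466 required, 330,593 in favor — approved.
Series C: 3/5 of 6031161 = 3618696.60, rounded up to 3618697; 3,618,697 required, 3,618,647 in favor — not approved.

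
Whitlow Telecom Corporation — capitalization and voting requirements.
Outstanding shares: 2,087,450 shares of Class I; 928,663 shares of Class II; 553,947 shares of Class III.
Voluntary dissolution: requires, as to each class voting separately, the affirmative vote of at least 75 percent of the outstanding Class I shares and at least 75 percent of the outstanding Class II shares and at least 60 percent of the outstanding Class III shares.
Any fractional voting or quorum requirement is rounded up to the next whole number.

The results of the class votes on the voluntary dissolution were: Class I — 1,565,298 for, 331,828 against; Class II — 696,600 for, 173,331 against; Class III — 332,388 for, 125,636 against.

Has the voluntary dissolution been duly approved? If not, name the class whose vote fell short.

Not approved — the Class I shares did not give the required vote.

Class I: 3/4 of 2087450 = 1565587.50, rounded up to 1565588; 1,565,588 required, 1,565,298 in favor — not approved.
Class II: 3/4 of 928663 = 696497.25, rounded up to 696498; 696,498 required, 696,600 in favor — approved.
Class III: 3/5 of 553947 = 332368.20, rounded up to 332369; 332,369 required, 332,388 in favor — approved.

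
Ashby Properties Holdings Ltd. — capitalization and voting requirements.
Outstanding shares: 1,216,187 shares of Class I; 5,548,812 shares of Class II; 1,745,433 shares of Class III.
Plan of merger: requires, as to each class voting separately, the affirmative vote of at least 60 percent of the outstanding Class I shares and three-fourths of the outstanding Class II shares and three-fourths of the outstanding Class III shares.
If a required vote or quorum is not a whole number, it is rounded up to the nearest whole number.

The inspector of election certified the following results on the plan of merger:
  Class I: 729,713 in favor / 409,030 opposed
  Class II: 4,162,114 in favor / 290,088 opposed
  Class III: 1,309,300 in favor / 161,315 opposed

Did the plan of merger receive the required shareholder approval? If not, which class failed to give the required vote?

Class I: 3/5 of 1216187 = 729712.20, rounded up to 729713; 729,713 required, 729,713 in favor — approved.
Class II: 3/4 of 5548812 = 4161609; 4,161,609 required, 4,162,114 in favor — approved.
Class III: 3/4 of 1745433 = 1309074.75, rounded up to 1309075; 1,309,075 required, 1,309,300 in favor — approved.

Approved — every class gave the required vote.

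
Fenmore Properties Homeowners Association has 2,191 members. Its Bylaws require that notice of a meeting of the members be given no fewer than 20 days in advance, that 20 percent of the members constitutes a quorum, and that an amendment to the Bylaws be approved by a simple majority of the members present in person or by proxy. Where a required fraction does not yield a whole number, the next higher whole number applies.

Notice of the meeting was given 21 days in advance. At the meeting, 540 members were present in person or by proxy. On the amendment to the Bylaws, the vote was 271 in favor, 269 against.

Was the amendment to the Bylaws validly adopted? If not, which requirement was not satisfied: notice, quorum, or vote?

Notice: 21 days given; 20 required. Satisfied.
Quorum: 20% of 2,191 = 438.20, rounded up to 439; 540 present. Satisfied.
Vote: requires a majority of those present (540); a majority of 540 is 271, so 271 needed; 271 in favor. Satisfied.

Valid — all requirements satisfied.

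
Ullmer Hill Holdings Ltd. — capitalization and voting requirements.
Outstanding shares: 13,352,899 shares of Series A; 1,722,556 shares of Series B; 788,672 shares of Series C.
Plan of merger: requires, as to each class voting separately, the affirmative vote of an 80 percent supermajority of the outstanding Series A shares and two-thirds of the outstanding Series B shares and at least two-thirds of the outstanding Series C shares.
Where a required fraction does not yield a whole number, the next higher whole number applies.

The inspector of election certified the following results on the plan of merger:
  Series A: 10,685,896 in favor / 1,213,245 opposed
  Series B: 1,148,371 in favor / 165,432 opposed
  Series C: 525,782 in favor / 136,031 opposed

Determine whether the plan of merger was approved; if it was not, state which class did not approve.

Approved — every class gave the required vote.

Series A: 4/5 of 13352899 = 10682319.20, rounded up to 10682320; 10,682,320 required, 10,685,896 in favor — approved.
Series B: 2/3 of 1722556 = 1148370.67, rounded up to 1148371; 1,148,371 required, 1,148,371 in favor — approved.
Series C: 2/3 of 788672 = 525781.33, rounded up to 525782; 525,782 required, 525,782 in favor — approved.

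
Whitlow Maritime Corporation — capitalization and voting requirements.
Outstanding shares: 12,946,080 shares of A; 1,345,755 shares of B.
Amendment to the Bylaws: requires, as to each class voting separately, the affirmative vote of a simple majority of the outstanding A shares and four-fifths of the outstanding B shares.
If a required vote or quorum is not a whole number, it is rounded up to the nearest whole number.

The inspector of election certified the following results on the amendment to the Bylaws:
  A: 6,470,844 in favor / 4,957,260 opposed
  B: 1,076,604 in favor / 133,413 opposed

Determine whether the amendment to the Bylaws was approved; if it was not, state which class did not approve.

A: a majority of 12946080 is 6473041; 6,473,041 required, 6,470,844 in favor — not approved.
B: 4/5 of 1345755 = 1076604; 1,076,604 required, 1,076,604 in favor — approved.

Not approved — the A shares did not give the required vote.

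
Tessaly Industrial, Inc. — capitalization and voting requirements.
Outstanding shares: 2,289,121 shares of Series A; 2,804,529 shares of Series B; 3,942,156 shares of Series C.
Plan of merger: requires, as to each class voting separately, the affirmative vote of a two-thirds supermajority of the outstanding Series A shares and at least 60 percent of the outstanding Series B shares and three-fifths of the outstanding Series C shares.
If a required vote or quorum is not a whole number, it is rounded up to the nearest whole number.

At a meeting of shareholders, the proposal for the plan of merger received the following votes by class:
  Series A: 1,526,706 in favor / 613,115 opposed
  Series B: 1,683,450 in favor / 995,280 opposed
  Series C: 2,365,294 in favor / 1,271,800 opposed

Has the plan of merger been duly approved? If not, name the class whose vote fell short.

Series A: 2/3 of 2289121 = 1526080.67, rounded up to 1526081; 1,526,081 required, 1,526,706 in favor — approved.
Series B: 3/5 of 2804529 = 1682717.40, rounded up to 1682718; 1,682,718 required, 1,683,450 in favor — approved.
Series C: 3/5 of 3942156 = 2365293.60, rounded up to 2365294; 2,365,294 required, 2,365,294 in favor — approved.

Approved — every class gave the required vote.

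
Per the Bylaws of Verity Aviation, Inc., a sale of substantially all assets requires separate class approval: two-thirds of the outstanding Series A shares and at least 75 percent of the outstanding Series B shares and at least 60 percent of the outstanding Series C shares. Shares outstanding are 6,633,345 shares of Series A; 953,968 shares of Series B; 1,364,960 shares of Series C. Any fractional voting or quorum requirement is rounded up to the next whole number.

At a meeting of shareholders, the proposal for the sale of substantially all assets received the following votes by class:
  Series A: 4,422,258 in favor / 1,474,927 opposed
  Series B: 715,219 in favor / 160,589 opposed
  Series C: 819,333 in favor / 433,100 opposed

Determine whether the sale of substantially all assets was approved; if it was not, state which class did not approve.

Not approved — the Series B shares did not give the required vote.

Series A: 2/3 of 6633345 = 4422230; 4,422,230 required, 4,422,258 in favor — approved.
Series B: 3/4 of 953968 = 715476; 715,476 required, 715,219 in favor — not approved.
Series C: 3/5 of 1364960 = 818976; 818,976 required, 819,333 in favor — approved.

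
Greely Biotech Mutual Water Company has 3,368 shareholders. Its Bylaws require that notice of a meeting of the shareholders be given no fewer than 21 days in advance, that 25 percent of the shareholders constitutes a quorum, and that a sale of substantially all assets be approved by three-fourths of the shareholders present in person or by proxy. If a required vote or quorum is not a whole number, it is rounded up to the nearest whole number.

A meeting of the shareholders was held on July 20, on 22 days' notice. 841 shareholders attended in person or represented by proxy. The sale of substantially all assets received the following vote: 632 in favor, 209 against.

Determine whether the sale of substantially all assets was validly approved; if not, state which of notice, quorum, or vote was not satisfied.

Invalid — quorum requirement not satisfied.

Notice: 22 days given; 21 required. Satisfied.
Quorum: 25% of 3,368 = 842; 841 present. Not satisfied.
Vote: requires three-fourths of those present (841); 3/4 of 841 = 630.75, rounded up to 631, so 631 needed; 632 in favor. Satisfied.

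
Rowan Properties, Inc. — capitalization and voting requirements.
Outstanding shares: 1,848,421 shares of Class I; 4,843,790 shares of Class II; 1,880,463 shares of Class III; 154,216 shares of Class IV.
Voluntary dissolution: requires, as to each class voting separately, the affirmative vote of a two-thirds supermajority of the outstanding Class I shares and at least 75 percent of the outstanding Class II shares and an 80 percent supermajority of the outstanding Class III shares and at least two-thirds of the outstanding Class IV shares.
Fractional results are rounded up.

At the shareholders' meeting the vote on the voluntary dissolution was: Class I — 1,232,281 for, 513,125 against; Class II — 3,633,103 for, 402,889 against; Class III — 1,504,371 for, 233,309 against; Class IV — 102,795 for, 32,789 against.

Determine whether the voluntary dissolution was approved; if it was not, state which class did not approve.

Class I: 2/3 of 1848421 = 1232280.67, rounded up to 1232281; 1,232,281 required, 1,232,281 in favor — approved.
Class II: 3/4 of 4843790 = 3632842.50, rounded up to 3632843; 3,632,843 required, 3,633,103 in favor — approved.
Class III: 4/5 of 1880463 = 1504370.40, rounded up to 1504371; 1,504,371 required, 1,504,371 in favor — approved.
Class IV: 2/3 of 154216 = 102810.67, rounded up to 102811; 102,811 required, 102,795 in favor — not approved.

Not approved — the Class IV shares did not give the required vote.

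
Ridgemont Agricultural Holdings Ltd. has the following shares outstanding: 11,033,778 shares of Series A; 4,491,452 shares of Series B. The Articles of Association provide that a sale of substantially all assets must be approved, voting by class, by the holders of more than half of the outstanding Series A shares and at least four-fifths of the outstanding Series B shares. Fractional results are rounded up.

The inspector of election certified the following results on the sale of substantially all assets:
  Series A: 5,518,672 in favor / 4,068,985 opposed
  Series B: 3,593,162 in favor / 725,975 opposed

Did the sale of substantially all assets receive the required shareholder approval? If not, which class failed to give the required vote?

Series A: a majority of 11033778 is 5516890; 5,516,890 required, 5,518,672 in favor — approved.
Series B: 4/5 of 4491452 = 3593161.60, rounded up to 3593162; 3,593,162 required, 3,593,162 in favor — approved.

Approved — every class gave the required vote.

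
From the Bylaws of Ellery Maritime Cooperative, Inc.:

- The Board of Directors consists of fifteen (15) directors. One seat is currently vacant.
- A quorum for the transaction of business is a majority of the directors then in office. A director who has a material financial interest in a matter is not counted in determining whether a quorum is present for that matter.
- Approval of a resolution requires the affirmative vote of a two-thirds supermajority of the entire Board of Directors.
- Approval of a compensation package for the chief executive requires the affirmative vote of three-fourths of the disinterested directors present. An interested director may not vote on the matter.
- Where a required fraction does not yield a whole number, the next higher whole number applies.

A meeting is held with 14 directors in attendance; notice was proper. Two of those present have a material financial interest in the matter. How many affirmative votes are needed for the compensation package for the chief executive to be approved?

The compensation package for the chief executive requires three-fourths of the disinterested directors present (14 − 2 = 12).
3/4 of 12 = 9.

9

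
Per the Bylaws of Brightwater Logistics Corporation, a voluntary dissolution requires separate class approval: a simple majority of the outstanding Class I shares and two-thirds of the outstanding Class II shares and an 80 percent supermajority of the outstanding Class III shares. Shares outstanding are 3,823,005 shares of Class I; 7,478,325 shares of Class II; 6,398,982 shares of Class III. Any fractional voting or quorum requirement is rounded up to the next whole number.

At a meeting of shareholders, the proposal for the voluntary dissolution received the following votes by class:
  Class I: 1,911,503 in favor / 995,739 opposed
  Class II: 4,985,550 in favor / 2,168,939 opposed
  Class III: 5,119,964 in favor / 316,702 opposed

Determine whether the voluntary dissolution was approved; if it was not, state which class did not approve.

Class I: a majority of 3823005 is 1911503; 1,911,503 required, 1,911,503 in favor — approved.
Class II: 2/3 of 7478325 = 4985550; 4,985,550 required, 4,985,550 in favor — approved.
Class III: 4/5 of 6398982 = 5119185.60, rounded up to 5119186; 5,119,186 required, 5,119,964 in favor — approved.

Approved — every class gave the required vote.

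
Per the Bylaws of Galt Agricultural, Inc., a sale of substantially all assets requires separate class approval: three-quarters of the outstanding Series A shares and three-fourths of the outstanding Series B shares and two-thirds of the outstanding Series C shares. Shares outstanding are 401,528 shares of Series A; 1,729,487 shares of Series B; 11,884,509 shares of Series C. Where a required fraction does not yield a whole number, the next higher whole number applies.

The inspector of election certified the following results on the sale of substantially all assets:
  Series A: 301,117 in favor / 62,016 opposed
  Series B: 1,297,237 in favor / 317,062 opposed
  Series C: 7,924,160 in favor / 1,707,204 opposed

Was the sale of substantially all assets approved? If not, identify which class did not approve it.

Series A: 3/4 of 401528 = 301146; 301,146 required, 301,117 in favor — not approved.
Series B: 3/4 of 1729487 = 1297115.25, rounded up to 1297116; 1,297,116 required, 1,297,237 in favor — approved.
Series C: 2/3 of 11884509 = 7923006; 7,923,006 required, 7,924,160 in favor — approved.

Not approved — the Series A shares did not give the required vote.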